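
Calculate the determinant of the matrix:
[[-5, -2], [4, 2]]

For a 2×2 matrix [[a, b], [c, d]], det = ad - bc
det = (-5)(2) - (-2)(4) = -10 - -8 = -2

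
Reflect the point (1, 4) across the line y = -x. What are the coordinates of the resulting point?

Reflection across line y = -x: (1, 4) → (-4, -1)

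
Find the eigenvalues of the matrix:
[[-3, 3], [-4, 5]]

Characteristic equation: det(A - λI) = 0
λ² - (trace)λ + (det) = 0
trace = -3 + 5 = 2, det = (-3)(5) - (3)(-4) = -3
λ² - (2)λ + (-3) = 0
λ = (2 ± √((2)² - 4·(-3))) / 2 = (2 ± √16) / 2
Solving: λ = -1, 3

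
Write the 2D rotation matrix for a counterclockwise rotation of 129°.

Rotation matrix formula: [[cos θ, -sin θ], [sin θ, cos θ]]
For θ = 129°:
cos(129°) = -0.6293
sin(129°) = 0.7771
Result: [[-0.6293, -0.7771], [0.7771, -0.6293]]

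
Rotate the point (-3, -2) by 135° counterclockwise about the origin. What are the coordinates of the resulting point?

Rotation matrix for 135°: [[cos 135°, -sin 135°], [sin 135°, cos 135°]] ≈ [[-0.707107, -0.707107], [0.707107, -0.707107]]
[[-0.707107, -0.707107], [0.707107, -0.707107]] × [-3, -2]ᵀ ≈ [3.5355, -0.7071]ᵀ
Result: (3.5355, -0.7071)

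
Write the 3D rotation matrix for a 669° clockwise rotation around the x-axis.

Rotation matrix for clockwise 669° around x-axis:
A clockwise rotation by 669° is a counterclockwise rotation by -669°.
cos(-669°) = 0.6293, sin(-669°) = 0.7771
Result: [[1, 0, 0], [0, 0.6293, -0.7771], [0, 0.7771, 0.6293]]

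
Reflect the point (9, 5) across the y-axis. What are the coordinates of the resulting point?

Reflection across y-axis: (9, 5) → (-9, 5)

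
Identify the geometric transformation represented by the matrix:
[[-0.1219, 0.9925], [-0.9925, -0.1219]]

This matrix represents: rotation by 263° counterclockwise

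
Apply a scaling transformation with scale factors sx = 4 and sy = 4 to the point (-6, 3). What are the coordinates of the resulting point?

Scaling matrix:
[[4, 0], [0, 4]]
Result: (-6 × 4, 3 × 4) = (-24, 12)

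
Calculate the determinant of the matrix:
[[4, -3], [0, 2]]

For a 2×2 matrix [[a, b], [c, d]], det = ad - bc
det = (4)(2) - (-3)(0) = 8 - 0 = 8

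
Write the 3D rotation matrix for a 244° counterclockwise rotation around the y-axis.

Rotation matrix for counterclockwise 244° around y-axis:
cos(244°) = -0.4384, sin(244°) = -0.8988
Result: [[-0.4384, 0, -0.8988], [0, 1, 0], [0.8988, 0, -0.4384]]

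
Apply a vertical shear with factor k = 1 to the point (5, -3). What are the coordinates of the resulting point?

Shear matrix for vertical shear with factor k = 1:
[[1, 0], [1, 1]]
Result: (5, -3) → (5, 2)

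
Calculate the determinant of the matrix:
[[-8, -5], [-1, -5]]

For a 2×2 matrix [[a, b], [c, d]], det = ad - bc
det = (-8)(-5) - (-5)(-1) = 40 - 5 = 35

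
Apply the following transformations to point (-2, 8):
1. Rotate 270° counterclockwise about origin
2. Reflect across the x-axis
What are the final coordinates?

Step 1: Rotate 270° → (8, 2)
Step 2: Reflect across x-axis → (8, -2)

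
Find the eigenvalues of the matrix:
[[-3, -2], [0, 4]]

Characteristic equation: det(A - λI) = 0
λ² - (trace)λ + (det) = 0
trace = -3 + 4 = 1, det = (-3)(4) - (-2)(0) = -12
λ² - (1)λ + (-12) = 0
λ = (1 ± √((1)² - 4·(-12))) / 2 = (1 ± √49) / 2
Solving: λ = -3, 4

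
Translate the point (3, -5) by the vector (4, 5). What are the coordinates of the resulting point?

Translation by (4, 5) (homogeneous matrix [[1, 0, 4], [0, 1, 5], [0, 0, 1]]):
x' = 3 + 4 = 7
y' = -5 + 5 = 0
Result: (7, 0)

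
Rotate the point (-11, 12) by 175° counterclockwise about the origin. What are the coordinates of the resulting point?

Rotation matrix for 175°: [[cos 175°, -sin 175°], [sin 175°, cos 175°]] ≈ [[-0.996195, -0.087156], [0.087156, -0.996195]]
[[-0.996195, -0.087156], [0.087156, -0.996195]] × [-11, 12]ᵀ ≈ [9.9123, -12.9130]ᵀ
Result: (9.9123, -12.9130)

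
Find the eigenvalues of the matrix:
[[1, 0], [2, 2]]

Characteristic equation: det(A - λI) = 0
λ² - (trace)λ + (det) = 0
trace = 1 + 2 = 3, det = (1)(2) - (0)(2) = 2
λ² - (3)λ + (2) = 0
λ = (3 ± √((3)² - 4·(2))) / 2 = (3 ± √1) / 2
Solving: λ = 1, 2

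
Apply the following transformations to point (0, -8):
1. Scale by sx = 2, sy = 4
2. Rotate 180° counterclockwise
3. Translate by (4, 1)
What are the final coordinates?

Step 1: Scale → (0, -32)
Step 2: Rotate 180° → (0, 32)
Step 3: Translate → (4, 33)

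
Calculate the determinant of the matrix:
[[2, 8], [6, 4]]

For a 2×2 matrix [[a, b], [c, d]], det = ad - bc
det = (2)(4) - (8)(6) = 8 - 48 = -40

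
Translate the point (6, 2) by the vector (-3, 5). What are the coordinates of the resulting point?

Translation by (-3, 5) (homogeneous matrix [[1, 0, -3], [0, 1, 5], [0, 0, 1]]):
x' = 6 + -3 = 3
y' = 2 + 5 = 7
Result: (3, 7)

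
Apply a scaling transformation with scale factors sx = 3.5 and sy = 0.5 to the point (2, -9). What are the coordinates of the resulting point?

Scaling matrix:
[[3.50, 0], [0, 0.50]]
Result: (2 × 3.5, -9 × 0.5) = (7, -4.5)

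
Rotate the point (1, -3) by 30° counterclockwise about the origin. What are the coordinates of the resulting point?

Rotation matrix for 30°: [[cos 30°, -sin 30°], [sin 30°, cos 30°]] ≈ [[0.866025, -0.500000], [0.500000, 0.866025]]
[[0.866025, -0.500000], [0.500000, 0.866025]] × [1, -3]ᵀ ≈ [2.3660, -2.0981]ᵀ
Result: (2.3660, -2.0981)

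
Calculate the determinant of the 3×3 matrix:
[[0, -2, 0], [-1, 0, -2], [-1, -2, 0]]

Expansion along first row:
det = 0·det([[0,-2],[-2,0]]) - -2·det([[-1,-2],[-1,0]]) + 0·det([[-1,0],[-1,-2]])
    = 0·(0·0 - -2·-2) - -2·(-1·0 - -2·-1) + 0·(-1·-2 - 0·-1)
    = 0·-4 - -2·-2 + 0·2
    = 0 + -4 + 0 = -4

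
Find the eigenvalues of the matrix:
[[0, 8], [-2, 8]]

Characteristic equation: det(A - λI) = 0
λ² - (trace)λ + (det) = 0
trace = 0 + 8 = 8, det = (0)(8) - (8)(-2) = 16
λ² - (8)λ + (16) = 0
λ = (8 ± √((8)² - 4·(16))) / 2 = (8 ± √0) / 2
Solving: λ = 4, 4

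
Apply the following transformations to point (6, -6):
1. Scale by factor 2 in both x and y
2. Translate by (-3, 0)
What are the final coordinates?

Step 1: Scale (6, -6) by 2 → (12, -12)
Step 2: Translate by (-3, 0) → (9, -12)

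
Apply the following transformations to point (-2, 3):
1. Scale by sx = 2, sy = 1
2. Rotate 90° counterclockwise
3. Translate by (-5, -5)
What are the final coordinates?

Step 1: Scale → (-4, 3)
Step 2: Rotate 90° → (-3, -4)
Step 3: Translate → (-8, -9)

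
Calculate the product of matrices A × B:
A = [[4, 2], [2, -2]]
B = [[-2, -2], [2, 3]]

Matrix multiplication:
C[0][0] = 4×-2 + 2×2 = -4
C[0][1] = 4×-2 + 2×3 = -2
C[1][0] = 2×-2 + -2×2 = -8
C[1][1] = 2×-2 + -2×3 = -10
Result: [[-4, -2], [-8, -10]]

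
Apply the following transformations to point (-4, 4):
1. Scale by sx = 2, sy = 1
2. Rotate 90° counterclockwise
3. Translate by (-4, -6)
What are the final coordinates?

Step 1: Scale → (-8, 4)
Step 2: Rotate 90° → (-4, -8)
Step 3: Translate → (-8, -14)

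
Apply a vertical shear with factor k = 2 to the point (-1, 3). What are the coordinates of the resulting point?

Shear matrix for vertical shear with factor k = 2:
[[1, 0], [2, 1]]
Result: (-1, 3) → (-1, 1)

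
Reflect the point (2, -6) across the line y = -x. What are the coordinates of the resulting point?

Reflection across line y = -x: (2, -6) → (6, -2)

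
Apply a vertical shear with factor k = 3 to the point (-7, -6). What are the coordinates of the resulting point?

Shear matrix for vertical shear with factor k = 3:
[[1, 0], [3, 1]]
Result: (-7, -6) → (-7, -27)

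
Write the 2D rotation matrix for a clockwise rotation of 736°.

Rotation matrix formula: [[cos θ, -sin θ], [sin θ, cos θ]]
A clockwise rotation by 736° is equivalent to a counterclockwise rotation by -736°.
For θ = -736°:
cos(-736°) = 0.9613
sin(-736°) = -0.2756
Result: [[0.9613, 0.2756], [-0.2756, 0.9613]]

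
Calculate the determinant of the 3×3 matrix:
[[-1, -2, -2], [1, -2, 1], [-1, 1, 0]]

Expansion along first row:
det = -1·det([[-2,1],[1,0]]) - -2·det([[1,1],[-1,0]]) + -2·det([[1,-2],[-1,1]])
    = -1·(-2·0 - 1·1) - -2·(1·0 - 1·-1) + -2·(1·1 - -2·-1)
    = -1·-1 - -2·1 + -2·-1
    = 1 + 2 + 2 = 5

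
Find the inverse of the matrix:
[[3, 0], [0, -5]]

For [[a,b],[c,d]], inverse = (1/det)·[[d,-b],[-c,a]]
det = (3)(-5) - (0)(0) = -15 - 0 = -15
Inverse = (1/-15)·[[-5, 0], [0, 3]]
= [[1/3, 0], [0, -1/5]]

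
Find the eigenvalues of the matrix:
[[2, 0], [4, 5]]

Characteristic equation: det(A - λI) = 0
λ² - (trace)λ + (det) = 0
trace = 2 + 5 = 7, det = (2)(5) - (0)(4) = 10
λ² - (7)λ + (10) = 0
λ = (7 ± √((7)² - 4·(10))) / 2 = (7 ± √9) / 2
Solving: λ = 2, 5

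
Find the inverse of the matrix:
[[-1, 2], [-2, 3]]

For [[a,b],[c,d]], inverse = (1/det)·[[d,-b],[-c,a]]
det = (-1)(3) - (2)(-2) = -3 - -4 = 1
Inverse = [[3, -2], [2, -1]]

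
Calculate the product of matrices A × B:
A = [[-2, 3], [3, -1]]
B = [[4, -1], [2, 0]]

Matrix multiplication:
C[0][0] = -2×4 + 3×2 = -2
C[0][1] = -2×-1 + 3×0 = 2
C[1][0] = 3×4 + -1×2 = 10
C[1][1] = 3×-1 + -1×0 = -3
Result: [[-2, 2], [10, -3]]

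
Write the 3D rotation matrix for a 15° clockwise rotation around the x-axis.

Rotation matrix for clockwise 15° around x-axis:
A clockwise rotation by 15° is a counterclockwise rotation by -15°.
cos(-15°) = 0.9659, sin(-15°) = -0.2588
Result: [[1, 0, 0], [0, 0.9659, 0.2588], [0, -0.2588, 0.9659]]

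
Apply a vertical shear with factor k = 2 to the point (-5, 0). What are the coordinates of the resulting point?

Shear matrix for vertical shear with factor k = 2:
[[1, 0], [2, 1]]
Result: (-5, 0) → (-5, -10)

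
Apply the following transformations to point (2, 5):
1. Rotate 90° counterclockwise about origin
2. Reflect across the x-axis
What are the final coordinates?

Step 1: Rotate 90° → (-5, 2)
Step 2: Reflect across x-axis → (-5, -2)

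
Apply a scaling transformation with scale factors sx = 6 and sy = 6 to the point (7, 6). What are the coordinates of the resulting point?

Scaling matrix:
[[6, 0], [0, 6]]
Result: (7 × 6, 6 × 6) = (42, 36)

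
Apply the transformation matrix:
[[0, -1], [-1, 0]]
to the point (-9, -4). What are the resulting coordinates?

Matrix multiplication:
[[0, -1], [-1, 0]] × [-9, -4]ᵀ
= [(0)(-9) + (-1)(-4), (-1)(-9) + (0)(-4)]ᵀ
= [4, 9]ᵀ
Result: (4, 9)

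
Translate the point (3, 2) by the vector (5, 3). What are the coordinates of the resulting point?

Translation by (5, 3) (homogeneous matrix [[1, 0, 5], [0, 1, 3], [0, 0, 1]]):
x' = 3 + 5 = 8
y' = 2 + 3 = 5
Result: (8, 5)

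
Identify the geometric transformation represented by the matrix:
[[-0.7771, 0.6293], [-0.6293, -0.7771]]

This matrix represents: rotation by 219° counterclockwise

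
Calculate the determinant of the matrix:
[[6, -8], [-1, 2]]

For a 2×2 matrix [[a, b], [c, d]], det = ad - bc
det = (6)(2) - (-8)(-1) = 12 - 8 = 4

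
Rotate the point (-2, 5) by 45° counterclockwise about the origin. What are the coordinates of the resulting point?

Rotation matrix for 45°: [[cos 45°, -sin 45°], [sin 45°, cos 45°]] ≈ [[0.707107, -0.707107], [0.707107, 0.707107]]
[[0.707107, -0.707107], [0.707107, 0.707107]] × [-2, 5]ᵀ ≈ [-4.9497, 2.1213]ᵀ
Result: (-4.9497, 2.1213)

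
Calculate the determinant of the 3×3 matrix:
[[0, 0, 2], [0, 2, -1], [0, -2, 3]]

Expansion along first row:
det = 0·det([[2,-1],[-2,3]]) - 0·det([[0,-1],[0,3]]) + 2·det([[0,2],[0,-2]])
    = 0·(2·3 - -1·-2) - 0·(0·3 - -1·0) + 2·(0·-2 - 2·0)
    = 0·4 - 0·0 + 2·0
    = 0 + 0 + 0 = 0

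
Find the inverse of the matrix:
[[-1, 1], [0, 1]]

For [[a,b],[c,d]], inverse = (1/det)·[[d,-b],[-c,a]]
det = (-1)(1) - (1)(0) = -1 - 0 = -1
Inverse = (1/-1)·[[1, -1], [0, -1]]
= [[-1, 1], [0, 1]]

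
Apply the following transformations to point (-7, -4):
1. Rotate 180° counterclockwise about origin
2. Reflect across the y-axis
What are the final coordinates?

Step 1: Rotate 180° → (7, 4)
Step 2: Reflect across y-axis → (-7, 4)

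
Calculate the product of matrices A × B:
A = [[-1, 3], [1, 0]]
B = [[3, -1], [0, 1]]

Matrix multiplication:
C[0][0] = -1×3 + 3×0 = -3
C[0][1] = -1×-1 + 3×1 = 4
C[1][0] = 1×3 + 0×0 = 3
C[1][1] = 1×-1 + 0×1 = -1
Result: [[-3, 4], [3, -1]]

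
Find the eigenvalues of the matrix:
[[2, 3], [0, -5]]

Characteristic equation: det(A - λI) = 0
λ² - (trace)λ + (det) = 0
trace = 2 + -5 = -3, det = (2)(-5) - (3)(0) = -10
λ² - (-3)λ + (-10) = 0
λ = (-3 ± √((-3)² - 4·(-10))) / 2 = (-3 ± √49) / 2
Solving: λ = -5, 2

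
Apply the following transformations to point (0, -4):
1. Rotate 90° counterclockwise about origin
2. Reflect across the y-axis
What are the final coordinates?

Step 1: Rotate 90° → (4, 0)
Step 2: Reflect across y-axis → (-4, 0)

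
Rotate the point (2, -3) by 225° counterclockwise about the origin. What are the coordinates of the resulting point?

Rotation matrix for 225°: [[cos 225°, -sin 225°], [sin 225°, cos 225°]] ≈ [[-0.707107, 0.707107], [-0.707107, -0.707107]]
[[-0.707107, 0.707107], [-0.707107, -0.707107]] × [2, -3]ᵀ ≈ [-3.5355, 0.7071]ᵀ
Result: (-3.5355, 0.7071)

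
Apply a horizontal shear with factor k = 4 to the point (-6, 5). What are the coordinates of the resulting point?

Shear matrix for horizontal shear with factor k = 4:
[[1, 4], [0, 1]]
Result: (-6, 5) → (14, 5)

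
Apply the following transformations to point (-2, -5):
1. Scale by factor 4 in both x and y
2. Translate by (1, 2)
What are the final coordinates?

Step 1: Scale (-2, -5) by 4 → (-8, -20)
Step 2: Translate by (1, 2) → (-7, -18)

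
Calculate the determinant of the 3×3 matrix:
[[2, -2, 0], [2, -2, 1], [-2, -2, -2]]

Expansion along first row:
det = 2·det([[-2,1],[-2,-2]]) - -2·det([[2,1],[-2,-2]]) + 0·det([[2,-2],[-2,-2]])
    = 2·(-2·-2 - 1·-2) - -2·(2·-2 - 1·-2) + 0·(2·-2 - -2·-2)
    = 2·6 - -2·-2 + 0·-8
    = 12 + -4 + 0 = 8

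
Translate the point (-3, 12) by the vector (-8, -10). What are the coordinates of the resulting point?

Translation by (-8, -10) (homogeneous matrix [[1, 0, -8], [0, 1, -10], [0, 0, 1]]):
x' = -3 + -8 = -11
y' = 12 + -10 = 2
Result: (-11, 2)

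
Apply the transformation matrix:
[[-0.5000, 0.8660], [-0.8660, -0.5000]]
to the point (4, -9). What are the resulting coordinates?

Matrix multiplication:
[[-0.5000, 0.8660], [-0.8660, -0.5000]] × [4, -9]ᵀ
= [(-0.5000)(4) + (0.8660)(-9), (-0.8660)(4) + (-0.5000)(-9)]ᵀ
= [-9.7940, 1.0360]ᵀ
Result: (-9.7940, 1.0360)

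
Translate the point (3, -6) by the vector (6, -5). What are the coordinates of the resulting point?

Translation by (6, -5) (homogeneous matrix [[1, 0, 6], [0, 1, -5], [0, 0, 1]]):
x' = 3 + 6 = 9
y' = -6 + -5 = -11
Result: (9, -11)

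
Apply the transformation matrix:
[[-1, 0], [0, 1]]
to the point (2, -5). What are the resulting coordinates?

Matrix multiplication:
[[-1, 0], [0, 1]] × [2, -5]ᵀ
= [(-1)(2) + (0)(-5), (0)(2) + (1)(-5)]ᵀ
= [-2, -5]ᵀ
Result: (-2, -5)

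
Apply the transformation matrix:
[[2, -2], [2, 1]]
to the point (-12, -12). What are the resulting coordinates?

Matrix multiplication:
[[2, -2], [2, 1]] × [-12, -12]ᵀ
= [(2)(-12) + (-2)(-12), (2)(-12) + (1)(-12)]ᵀ
= [0, -36]ᵀ
Result: (0, -36)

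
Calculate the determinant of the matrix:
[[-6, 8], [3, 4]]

For a 2×2 matrix [[a, b], [c, d]], det = ad - bc
det = (-6)(4) - (8)(3) = -24 - 24 = -48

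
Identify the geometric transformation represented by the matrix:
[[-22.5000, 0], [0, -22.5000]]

This matrix represents: uniform scaling by factor -22.5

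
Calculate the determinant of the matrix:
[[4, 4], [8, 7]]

For a 2×2 matrix [[a, b], [c, d]], det = ad - bc
det = (4)(7) - (4)(8) = 28 - 32 = -4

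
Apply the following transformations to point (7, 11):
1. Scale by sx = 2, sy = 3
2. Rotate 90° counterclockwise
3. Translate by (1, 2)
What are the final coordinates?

Step 1: Scale → (14, 33)
Step 2: Rotate 90° → (-33, 14)
Step 3: Translate → (-32, 16)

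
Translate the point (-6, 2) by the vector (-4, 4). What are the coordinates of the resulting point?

Translation by (-4, 4) (homogeneous matrix [[1, 0, -4], [0, 1, 4], [0, 0, 1]]):
x' = -6 + -4 = -10
y' = 2 + 4 = 6
Result: (-10, 6)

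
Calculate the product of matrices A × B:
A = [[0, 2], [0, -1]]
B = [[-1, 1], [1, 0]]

Matrix multiplication:
C[0][0] = 0×-1 + 2×1 = 2
C[0][1] = 0×1 + 2×0 = 0
C[1][0] = 0×-1 + -1×1 = -1
C[1][1] = 0×1 + -1×0 = 0
Result: [[2, 0], [-1, 0]]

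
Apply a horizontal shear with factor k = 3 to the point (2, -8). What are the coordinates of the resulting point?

Shear matrix for horizontal shear with factor k = 3:
[[1, 3], [0, 1]]
Result: (2, -8) → (-22, -8)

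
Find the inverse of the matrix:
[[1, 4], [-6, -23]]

For [[a,b],[c,d]], inverse = (1/det)·[[d,-b],[-c,a]]
det = (1)(-23) - (4)(-6) = -23 - -24 = 1
Inverse = [[-23, -4], [6, 1]]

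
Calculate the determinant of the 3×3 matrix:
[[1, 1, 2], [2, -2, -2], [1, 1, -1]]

Expansion along first row:
det = 1·det([[-2,-2],[1,-1]]) - 1·det([[2,-2],[1,-1]]) + 2·det([[2,-2],[1,1]])
    = 1·(-2·-1 - -2·1) - 1·(2·-1 - -2·1) + 2·(2·1 - -2·1)
    = 1·4 - 1·0 + 2·4
    = 4 + 0 + 8 = 12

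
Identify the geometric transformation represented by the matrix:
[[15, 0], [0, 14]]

This matrix represents: non-uniform scaling by sx = 15, sy = 14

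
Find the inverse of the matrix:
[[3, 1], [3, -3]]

For [[a,b],[c,d]], inverse = (1/det)·[[d,-b],[-c,a]]
det = (3)(-3) - (1)(3) = -9 - 3 = -12
Inverse = (1/-12)·[[-3, -1], [-3, 3]]
= [[1/4, 1/12], [1/4, -1/4]]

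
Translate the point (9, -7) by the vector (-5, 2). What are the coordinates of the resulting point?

Translation by (-5, 2) (homogeneous matrix [[1, 0, -5], [0, 1, 2], [0, 0, 1]]):
x' = 9 + -5 = 4
y' = -7 + 2 = -5
Result: (4, -5)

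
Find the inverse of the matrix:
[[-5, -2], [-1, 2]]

For [[a,b],[c,d]], inverse = (1/det)·[[d,-b],[-c,a]]
det = (-5)(2) - (-2)(-1) = -10 - 2 = -12
Inverse = (1/-12)·[[2, 2], [1, -5]]
= [[-1/6, -1/6], [-1/12, 5/12]]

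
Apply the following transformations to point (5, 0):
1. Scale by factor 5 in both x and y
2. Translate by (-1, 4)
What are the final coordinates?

Step 1: Scale (5, 0) by 5 → (25, 0)
Step 2: Translate by (-1, 4) → (24, 4)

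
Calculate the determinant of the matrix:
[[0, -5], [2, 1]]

For a 2×2 matrix [[a, b], [c, d]], det = ad - bc
det = (0)(1) - (-5)(2) = 0 - -10 = 10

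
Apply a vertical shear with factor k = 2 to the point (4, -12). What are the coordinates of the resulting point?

Shear matrix for vertical shear with factor k = 2:
[[1, 0], [2, 1]]
Result: (4, -12) → (4, -4)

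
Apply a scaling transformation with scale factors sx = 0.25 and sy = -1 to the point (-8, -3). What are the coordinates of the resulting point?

Scaling matrix:
[[0.25, 0], [0, -1]]
Result: (-8 × 0.25, -3 × -1) = (-2, 3)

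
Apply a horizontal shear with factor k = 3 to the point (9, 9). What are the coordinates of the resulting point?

Shear matrix for horizontal shear with factor k = 3:
[[1, 3], [0, 1]]
Result: (9, 9) → (36, 9)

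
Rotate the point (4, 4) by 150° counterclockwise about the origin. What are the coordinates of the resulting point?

Rotation matrix for 150°: [[cos 150°, -sin 150°], [sin 150°, cos 150°]] ≈ [[-0.866025, -0.500000], [0.500000, -0.866025]]
[[-0.866025, -0.500000], [0.500000, -0.866025]] × [4, 4]ᵀ ≈ [-5.4641, -1.4641]ᵀ
Result: (-5.4641, -1.4641)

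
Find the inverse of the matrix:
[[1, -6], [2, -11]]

For [[a,b],[c,d]], inverse = (1/det)·[[d,-b],[-c,a]]
det = (1)(-11) - (-6)(2) = -11 - -12 = 1
Inverse = [[-11, 6], [-2, 1]]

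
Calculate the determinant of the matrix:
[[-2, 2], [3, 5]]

For a 2×2 matrix [[a, b], [c, d]], det = ad - bc
det = (-2)(5) - (2)(3) = -10 - 6 = -16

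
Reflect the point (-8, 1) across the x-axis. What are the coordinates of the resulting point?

Reflection across x-axis: (-8, 1) → (-8, -1)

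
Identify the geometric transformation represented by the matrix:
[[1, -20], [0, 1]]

This matrix represents: horizontal shear with factor -20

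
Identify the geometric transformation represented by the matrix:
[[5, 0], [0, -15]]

This matrix represents: non-uniform scaling by sx = 5, sy = -15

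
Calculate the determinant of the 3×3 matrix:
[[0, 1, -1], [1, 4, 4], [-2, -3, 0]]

Expansion along first row:
det = 0·det([[4,4],[-3,0]]) - 1·det([[1,4],[-2,0]]) + -1·det([[1,4],[-2,-3]])
    = 0·(4·0 - 4·-3) - 1·(1·0 - 4·-2) + -1·(1·-3 - 4·-2)
    = 0·12 - 1·8 + -1·5
    = 0 + -8 + -5 = -13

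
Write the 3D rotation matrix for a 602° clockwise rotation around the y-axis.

Rotation matrix for clockwise 602° around y-axis:
A clockwise rotation by 602° is a counterclockwise rotation by -602°.
cos(-602°) = -0.4695, sin(-602°) = 0.8829
Result: [[-0.4695, 0, 0.8829], [0, 1, 0], [-0.8829, 0, -0.4695]]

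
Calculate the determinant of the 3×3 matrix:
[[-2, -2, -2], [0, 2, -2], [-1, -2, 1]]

Expansion along first row:
det = -2·det([[2,-2],[-2,1]]) - -2·det([[0,-2],[-1,1]]) + -2·det([[0,2],[-1,-2]])
    = -2·(2·1 - -2·-2) - -2·(0·1 - -2·-1) + -2·(0·-2 - 2·-1)
    = -2·-2 - -2·-2 + -2·2
    = 4 + -4 + -4 = -4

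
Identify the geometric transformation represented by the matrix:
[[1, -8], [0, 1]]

This matrix represents: horizontal shear with factor -8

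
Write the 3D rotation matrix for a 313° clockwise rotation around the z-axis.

Rotation matrix for clockwise 313° around z-axis:
A clockwise rotation by 313° is a counterclockwise rotation by -313°.
cos(-313°) = 0.6820, sin(-313°) = 0.7314
Result: [[0.6820, -0.7314, 0], [0.7314, 0.6820, 0], [0, 0, 1]]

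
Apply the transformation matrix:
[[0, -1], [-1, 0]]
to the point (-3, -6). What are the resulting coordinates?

Matrix multiplication:
[[0, -1], [-1, 0]] × [-3, -6]ᵀ
= [(0)(-3) + (-1)(-6), (-1)(-3) + (0)(-6)]ᵀ
= [6, 3]ᵀ
Result: (6, 3)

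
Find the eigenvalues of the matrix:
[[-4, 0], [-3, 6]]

Characteristic equation: det(A - λI) = 0
λ² - (trace)λ + (det) = 0
trace = -4 + 6 = 2, det = (-4)(6) - (0)(-3) = -24
λ² - (2)λ + (-24) = 0
λ = (2 ± √((2)² - 4·(-24))) / 2 = (2 ± √100) / 2
Solving: λ = -4, 6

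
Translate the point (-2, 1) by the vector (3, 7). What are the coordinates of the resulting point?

Translation by (3, 7) (homogeneous matrix [[1, 0, 3], [0, 1, 7], [0, 0, 1]]):
x' = -2 + 3 = 1
y' = 1 + 7 = 8
Result: (1, 8)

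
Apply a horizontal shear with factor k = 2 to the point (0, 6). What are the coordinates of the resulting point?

Shear matrix for horizontal shear with factor k = 2:
[[1, 2], [0, 1]]
Result: (0, 6) → (12, 6)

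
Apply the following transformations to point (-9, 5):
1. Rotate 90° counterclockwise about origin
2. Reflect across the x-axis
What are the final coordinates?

Step 1: Rotate 90° → (-5, -9)
Step 2: Reflect across x-axis → (-5, 9)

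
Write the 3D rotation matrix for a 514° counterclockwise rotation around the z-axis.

Rotation matrix for counterclockwise 514° around z-axis:
cos(514°) = -0.8988, sin(514°) = 0.4384
Result: [[-0.8988, -0.4384, 0], [0.4384, -0.8988, 0], [0, 0, 1]]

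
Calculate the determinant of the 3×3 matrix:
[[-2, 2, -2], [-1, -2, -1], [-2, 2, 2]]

Expansion along first row:
det = -2·det([[-2,-1],[2,2]]) - 2·det([[-1,-1],[-2,2]]) + -2·det([[-1,-2],[-2,2]])
    = -2·(-2·2 - -1·2) - 2·(-1·2 - -1·-2) + -2·(-1·2 - -2·-2)
    = -2·-2 - 2·-4 + -2·-6
    = 4 + 8 + 12 = 24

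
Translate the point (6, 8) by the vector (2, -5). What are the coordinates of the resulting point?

Translation by (2, -5) (homogeneous matrix [[1, 0, 2], [0, 1, -5], [0, 0, 1]]):
x' = 6 + 2 = 8
y' = 8 + -5 = 3
Result: (8, 3)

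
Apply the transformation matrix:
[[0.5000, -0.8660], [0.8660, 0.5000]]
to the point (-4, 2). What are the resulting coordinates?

Matrix multiplication:
[[0.5000, -0.8660], [0.8660, 0.5000]] × [-4, 2]ᵀ
= [(0.5000)(-4) + (-0.8660)(2), (0.8660)(-4) + (0.5000)(2)]ᵀ
= [-3.7320, -2.4640]ᵀ
Result: (-3.7320, -2.4640)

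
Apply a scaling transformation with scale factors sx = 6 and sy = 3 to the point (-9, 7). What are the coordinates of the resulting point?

Scaling matrix:
[[6, 0], [0, 3]]
Result: (-9 × 6, 7 × 3) = (-54, 21)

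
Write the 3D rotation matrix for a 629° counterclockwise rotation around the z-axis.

Rotation matrix for counterclockwise 629° around z-axis:
cos(629°) = -0.0175, sin(629°) = -0.9998
Result: [[-0.0175, 0.9998, 0], [-0.9998, -0.0175, 0], [0, 0, 1]]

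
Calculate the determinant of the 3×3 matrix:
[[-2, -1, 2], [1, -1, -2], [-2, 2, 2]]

Expansion along first row:
det = -2·det([[-1,-2],[2,2]]) - -1·det([[1,-2],[-2,2]]) + 2·det([[1,-1],[-2,2]])
    = -2·(-1·2 - -2·2) - -1·(1·2 - -2·-2) + 2·(1·2 - -1·-2)
    = -2·2 - -1·-2 + 2·0
    = -4 + -2 + 0 = -6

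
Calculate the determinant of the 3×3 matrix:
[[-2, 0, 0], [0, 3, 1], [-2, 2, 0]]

Expansion along first row:
det = -2·det([[3,1],[2,0]]) - 0·det([[0,1],[-2,0]]) + 0·det([[0,3],[-2,2]])
    = -2·(3·0 - 1·2) - 0·(0·0 - 1·-2) + 0·(0·2 - 3·-2)
    = -2·-2 - 0·2 + 0·6
    = 4 + 0 + 0 = 4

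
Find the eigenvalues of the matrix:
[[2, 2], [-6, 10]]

Characteristic equation: det(A - λI) = 0
λ² - (trace)λ + (det) = 0
trace = 2 + 10 = 12, det = (2)(10) - (2)(-6) = 32
λ² - (12)λ + (32) = 0
λ = (12 ± √((12)² - 4·(32))) / 2 = (12 ± √16) / 2
Solving: λ = 4, 8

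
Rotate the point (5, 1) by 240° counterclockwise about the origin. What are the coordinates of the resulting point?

Rotation matrix for 240°: [[cos 240°, -sin 240°], [sin 240°, cos 240°]] ≈ [[-0.500000, 0.866025], [-0.866025, -0.500000]]
[[-0.500000, 0.866025], [-0.866025, -0.500000]] × [5, 1]ᵀ ≈ [-1.6340, -4.8301]ᵀ
Result: (-1.6340, -4.8301)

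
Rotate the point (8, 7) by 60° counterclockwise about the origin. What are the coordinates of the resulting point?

Rotation matrix for 60°: [[cos 60°, -sin 60°], [sin 60°, cos 60°]] ≈ [[0.500000, -0.866025], [0.866025, 0.500000]]
[[0.500000, -0.866025], [0.866025, 0.500000]] × [8, 7]ᵀ ≈ [-2.0622, 10.4282]ᵀ
Result: (-2.0622, 10.4282)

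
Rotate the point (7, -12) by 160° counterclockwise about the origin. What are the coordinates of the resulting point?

Rotation matrix for 160°: [[cos 160°, -sin 160°], [sin 160°, cos 160°]] ≈ [[-0.939693, -0.342020], [0.342020, -0.939693]]
[[-0.939693, -0.342020], [0.342020, -0.939693]] × [7, -12]ᵀ ≈ [-2.4736, 13.6705]ᵀ
Result: (-2.4736, 13.6705)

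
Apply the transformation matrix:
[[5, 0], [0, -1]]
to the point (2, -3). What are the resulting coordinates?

Matrix multiplication:
[[5, 0], [0, -1]] × [2, -3]ᵀ
= [(5)(2) + (0)(-3), (0)(2) + (-1)(-3)]ᵀ
= [10, 3]ᵀ
Result: (10, 3)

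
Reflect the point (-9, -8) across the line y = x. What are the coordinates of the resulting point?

Reflection across line y = x: (-9, -8) → (-8, -9)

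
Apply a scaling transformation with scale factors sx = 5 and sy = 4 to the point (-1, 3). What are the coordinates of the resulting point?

Scaling matrix:
[[5, 0], [0, 4]]
Result: (-1 × 5, 3 × 4) = (-5, 12)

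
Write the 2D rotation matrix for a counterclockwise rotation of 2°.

Rotation matrix formula: [[cos θ, -sin θ], [sin θ, cos θ]]
For θ = 2°:
cos(2°) = 0.9994
sin(2°) = 0.0349
Result: [[0.9994, -0.0349], [0.0349, 0.9994]]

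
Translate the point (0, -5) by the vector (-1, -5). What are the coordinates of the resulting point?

Translation by (-1, -5) (homogeneous matrix [[1, 0, -1], [0, 1, -5], [0, 0, 1]]):
x' = 0 + -1 = -1
y' = -5 + -5 = -10
Result: (-1, -10)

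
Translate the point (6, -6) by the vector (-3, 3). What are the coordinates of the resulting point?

Translation by (-3, 3) (homogeneous matrix [[1, 0, -3], [0, 1, 3], [0, 0, 1]]):
x' = 6 + -3 = 3
y' = -6 + 3 = -3
Result: (3, -3)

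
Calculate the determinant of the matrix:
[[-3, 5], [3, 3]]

For a 2×2 matrix [[a, b], [c, d]], det = ad - bc
det = (-3)(3) - (5)(3) = -9 - 15 = -24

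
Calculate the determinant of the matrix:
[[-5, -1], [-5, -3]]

For a 2×2 matrix [[a, b], [c, d]], det = ad - bc
det = (-5)(-3) - (-1)(-5) = 15 - 5 = 10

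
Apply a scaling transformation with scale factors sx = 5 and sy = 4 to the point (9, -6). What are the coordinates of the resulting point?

Scaling matrix:
[[5, 0], [0, 4]]
Result: (9 × 5, -6 × 4) = (45, -24)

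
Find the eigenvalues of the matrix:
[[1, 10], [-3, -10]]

Characteristic equation: det(A - λI) = 0
λ² - (trace)λ + (det) = 0
trace = 1 + -10 = -9, det = (1)(-10) - (10)(-3) = 20
λ² - (-9)λ + (20) = 0
λ = (-9 ± √((-9)² - 4·(20))) / 2 = (-9 ± √1) / 2
Solving: λ = -5, -4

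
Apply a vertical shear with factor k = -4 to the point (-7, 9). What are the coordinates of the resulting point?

Shear matrix for vertical shear with factor k = -4:
[[1, 0], [-4, 1]]
Result: (-7, 9) → (-7, 37)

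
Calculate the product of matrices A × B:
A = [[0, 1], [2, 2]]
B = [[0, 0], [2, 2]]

Matrix multiplication:
C[0][0] = 0×0 + 1×2 = 2
C[0][1] = 0×0 + 1×2 = 2
C[1][0] = 2×0 + 2×2 = 4
C[1][1] = 2×0 + 2×2 = 4
Result: [[2, 2], [4, 4]]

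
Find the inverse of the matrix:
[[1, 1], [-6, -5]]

For [[a,b],[c,d]], inverse = (1/det)·[[d,-b],[-c,a]]
det = (1)(-5) - (1)(-6) = -5 - -6 = 1
Inverse = [[-5, -1], [6, 1]]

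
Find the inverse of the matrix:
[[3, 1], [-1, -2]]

For [[a,b],[c,d]], inverse = (1/det)·[[d,-b],[-c,a]]
det = (3)(-2) - (1)(-1) = -6 - -1 = -5
Inverse = (1/-5)·[[-2, -1], [1, 3]]
= [[2/5, 1/5], [-1/5, -3/5]]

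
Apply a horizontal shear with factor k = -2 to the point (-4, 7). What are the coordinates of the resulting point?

Shear matrix for horizontal shear with factor k = -2:
[[1, -2], [0, 1]]
Result: (-4, 7) → (-18, 7)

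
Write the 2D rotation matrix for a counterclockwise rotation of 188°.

Rotation matrix formula: [[cos θ, -sin θ], [sin θ, cos θ]]
For θ = 188°:
cos(188°) = -0.9903
sin(188°) = -0.1392
Result: [[-0.9903, 0.1392], [-0.1392, -0.9903]]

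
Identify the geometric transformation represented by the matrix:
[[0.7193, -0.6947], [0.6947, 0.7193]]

This matrix represents: rotation by 44° counterclockwise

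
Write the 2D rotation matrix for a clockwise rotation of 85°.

Rotation matrix formula: [[cos θ, -sin θ], [sin θ, cos θ]]
A clockwise rotation by 85° is equivalent to a counterclockwise rotation by -85°.
For θ = -85°:
cos(-85°) = 0.0872
sin(-85°) = -0.9962
Result: [[0.0872, 0.9962], [-0.9962, 0.0872]]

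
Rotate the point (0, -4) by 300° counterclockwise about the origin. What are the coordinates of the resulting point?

Rotation matrix for 300°: [[cos 300°, -sin 300°], [sin 300°, cos 300°]] ≈ [[0.500000, 0.866025], [-0.866025, 0.500000]]
[[0.500000, 0.866025], [-0.866025, 0.500000]] × [0, -4]ᵀ ≈ [-3.4641, -2]ᵀ
Result: (-3.4641, -2)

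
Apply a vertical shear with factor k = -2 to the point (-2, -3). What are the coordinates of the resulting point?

Shear matrix for vertical shear with factor k = -2:
[[1, 0], [-2, 1]]
Result: (-2, -3) → (-2, 1)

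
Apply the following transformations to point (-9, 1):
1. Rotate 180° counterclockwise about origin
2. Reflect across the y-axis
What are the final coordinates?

Step 1: Rotate 180° → (9, -1)
Step 2: Reflect across y-axis → (-9, -1)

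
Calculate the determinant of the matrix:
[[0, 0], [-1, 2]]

For a 2×2 matrix [[a, b], [c, d]], det = ad - bc
det = (0)(2) - (0)(-1) = 0 - 0 = 0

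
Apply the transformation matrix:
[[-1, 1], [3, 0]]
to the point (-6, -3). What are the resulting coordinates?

Matrix multiplication:
[[-1, 1], [3, 0]] × [-6, -3]ᵀ
= [(-1)(-6) + (1)(-3), (3)(-6) + (0)(-3)]ᵀ
= [3, -18]ᵀ
Result: (3, -18)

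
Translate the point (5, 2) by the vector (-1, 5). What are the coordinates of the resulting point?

Translation by (-1, 5) (homogeneous matrix [[1, 0, -1], [0, 1, 5], [0, 0, 1]]):
x' = 5 + -1 = 4
y' = 2 + 5 = 7
Result: (4, 7)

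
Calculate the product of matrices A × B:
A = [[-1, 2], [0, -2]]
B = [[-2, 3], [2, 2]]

Matrix multiplication:
C[0][0] = -1×-2 + 2×2 = 6
C[0][1] = -1×3 + 2×2 = 1
C[1][0] = 0×-2 + -2×2 = -4
C[1][1] = 0×3 + -2×2 = -4
Result: [[6, 1], [-4, -4]]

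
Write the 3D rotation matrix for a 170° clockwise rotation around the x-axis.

Rotation matrix for clockwise 170° around x-axis:
A clockwise rotation by 170° is a counterclockwise rotation by -170°.
cos(-170°) = -0.9848, sin(-170°) = -0.1736
Result: [[1, 0, 0], [0, -0.9848, 0.1736], [0, -0.1736, -0.9848]]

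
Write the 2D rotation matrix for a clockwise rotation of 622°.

Rotation matrix formula: [[cos θ, -sin θ], [sin θ, cos θ]]
A clockwise rotation by 622° is equivalent to a counterclockwise rotation by -622°.
For θ = -622°:
cos(-622°) = -0.1392
sin(-622°) = 0.9903
Result: [[-0.1392, -0.9903], [0.9903, -0.1392]]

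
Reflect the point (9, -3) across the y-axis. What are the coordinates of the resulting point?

Reflection across y-axis: (9, -3) → (-9, -3)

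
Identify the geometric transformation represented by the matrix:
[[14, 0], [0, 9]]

This matrix represents: non-uniform scaling by sx = 14, sy = 9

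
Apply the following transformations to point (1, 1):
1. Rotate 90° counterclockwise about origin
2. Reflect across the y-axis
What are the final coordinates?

Step 1: Rotate 90° → (-1, 1)
Step 2: Reflect across y-axis → (1, 1)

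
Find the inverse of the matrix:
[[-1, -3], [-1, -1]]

For [[a,b],[c,d]], inverse = (1/det)·[[d,-b],[-c,a]]
det = (-1)(-1) - (-3)(-1) = 1 - 3 = -2
Inverse = (1/-2)·[[-1, 3], [1, -1]]
= [[1/2, -3/2], [-1/2, 1/2]]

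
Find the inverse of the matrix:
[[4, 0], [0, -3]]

For [[a,b],[c,d]], inverse = (1/det)·[[d,-b],[-c,a]]
det = (4)(-3) - (0)(0) = -12 - 0 = -12
Inverse = (1/-12)·[[-3, 0], [0, 4]]
= [[1/4, 0], [0, -1/3]]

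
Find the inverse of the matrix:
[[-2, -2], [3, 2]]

For [[a,b],[c,d]], inverse = (1/det)·[[d,-b],[-c,a]]
det = (-2)(2) - (-2)(3) = -4 - -6 = 2
Inverse = (1/2)·[[2, 2], [-3, -2]]
= [[1, 1], [-3/2, -1]]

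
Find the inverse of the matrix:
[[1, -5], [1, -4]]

For [[a,b],[c,d]], inverse = (1/det)·[[d,-b],[-c,a]]
det = (1)(-4) - (-5)(1) = -4 - -5 = 1
Inverse = [[-4, 5], [-1, 1]]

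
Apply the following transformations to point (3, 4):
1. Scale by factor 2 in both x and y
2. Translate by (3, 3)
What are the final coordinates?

Step 1: Scale (3, 4) by 2 → (6, 8)
Step 2: Translate by (3, 3) → (9, 11)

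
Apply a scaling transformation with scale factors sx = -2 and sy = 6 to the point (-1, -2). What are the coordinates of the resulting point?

Scaling matrix:
[[-2, 0], [0, 6]]
Result: (-1 × -2, -2 × 6) = (2, -12)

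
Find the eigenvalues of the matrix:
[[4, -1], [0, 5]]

Characteristic equation: det(A - λI) = 0
λ² - (trace)λ + (det) = 0
trace = 4 + 5 = 9, det = (4)(5) - (-1)(0) = 20
λ² - (9)λ + (20) = 0
λ = (9 ± √((9)² - 4·(20))) / 2 = (9 ± √1) / 2
Solving: λ = 4, 5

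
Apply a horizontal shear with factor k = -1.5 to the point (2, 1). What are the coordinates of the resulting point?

Shear matrix for horizontal shear with factor k = -1.5:
[[1, -1.50], [0, 1]]
Result: (2, 1) → (0.5, 1)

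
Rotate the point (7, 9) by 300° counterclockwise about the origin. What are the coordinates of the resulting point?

Rotation matrix for 300°: [[cos 300°, -sin 300°], [sin 300°, cos 300°]] ≈ [[0.500000, 0.866025], [-0.866025, 0.500000]]
[[0.500000, 0.866025], [-0.866025, 0.500000]] × [7, 9]ᵀ ≈ [11.2942, -1.5622]ᵀ
Result: (11.2942, -1.5622)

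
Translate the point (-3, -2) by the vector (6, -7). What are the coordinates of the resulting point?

Translation by (6, -7) (homogeneous matrix [[1, 0, 6], [0, 1, -7], [0, 0, 1]]):
x' = -3 + 6 = 3
y' = -2 + -7 = -9
Result: (3, -9)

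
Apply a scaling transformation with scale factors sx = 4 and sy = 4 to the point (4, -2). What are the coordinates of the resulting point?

Scaling matrix:
[[4, 0], [0, 4]]
Result: (4 × 4, -2 × 4) = (16, -8)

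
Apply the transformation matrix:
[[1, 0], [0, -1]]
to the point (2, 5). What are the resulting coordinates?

Matrix multiplication:
[[1, 0], [0, -1]] × [2, 5]ᵀ
= [(1)(2) + (0)(5), (0)(2) + (-1)(5)]ᵀ
= [2, -5]ᵀ
Result: (2, -5)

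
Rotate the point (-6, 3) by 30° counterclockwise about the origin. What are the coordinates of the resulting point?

Rotation matrix for 30°: [[cos 30°, -sin 30°], [sin 30°, cos 30°]] ≈ [[0.866025, -0.500000], [0.500000, 0.866025]]
[[0.866025, -0.500000], [0.500000, 0.866025]] × [-6, 3]ᵀ ≈ [-6.6962, -0.4019]ᵀ
Result: (-6.6962, -0.4019)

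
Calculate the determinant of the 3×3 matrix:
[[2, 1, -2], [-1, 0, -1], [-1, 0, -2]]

Expansion along first row:
det = 2·det([[0,-1],[0,-2]]) - 1·det([[-1,-1],[-1,-2]]) + -2·det([[-1,0],[-1,0]])
    = 2·(0·-2 - -1·0) - 1·(-1·-2 - -1·-1) + -2·(-1·0 - 0·-1)
    = 2·0 - 1·1 + -2·0
    = 0 + -1 + 0 = -1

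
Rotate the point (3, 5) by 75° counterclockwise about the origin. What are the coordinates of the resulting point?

Rotation matrix for 75°: [[cos 75°, -sin 75°], [sin 75°, cos 75°]] ≈ [[0.258819, -0.965926], [0.965926, 0.258819]]
[[0.258819, -0.965926], [0.965926, 0.258819]] × [3, 5]ᵀ ≈ [-4.0532, 4.1919]ᵀ
Result: (-4.0532, 4.1919)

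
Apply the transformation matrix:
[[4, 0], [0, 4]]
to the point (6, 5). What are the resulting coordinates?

Matrix multiplication:
[[4, 0], [0, 4]] × [6, 5]ᵀ
= [(4)(6) + (0)(5), (0)(6) + (4)(5)]ᵀ
= [24, 20]ᵀ
Result: (24, 20)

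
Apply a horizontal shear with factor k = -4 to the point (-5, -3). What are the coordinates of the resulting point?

Shear matrix for horizontal shear with factor k = -4:
[[1, -4], [0, 1]]
Result: (-5, -3) → (7, -3)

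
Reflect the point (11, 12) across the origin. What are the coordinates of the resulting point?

Reflection across origin: (11, 12) → (-11, -12)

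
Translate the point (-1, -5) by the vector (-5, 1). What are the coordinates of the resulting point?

Translation by (-5, 1) (homogeneous matrix [[1, 0, -5], [0, 1, 1], [0, 0, 1]]):
x' = -1 + -5 = -6
y' = -5 + 1 = -4
Result: (-6, -4)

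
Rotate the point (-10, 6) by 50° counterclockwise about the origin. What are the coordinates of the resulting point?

Rotation matrix for 50°: [[cos 50°, -sin 50°], [sin 50°, cos 50°]] ≈ [[0.642788, -0.766044], [0.766044, 0.642788]]
[[0.642788, -0.766044], [0.766044, 0.642788]] × [-10, 6]ᵀ ≈ [-11.0241, -3.8037]ᵀ
Result: (-11.0241, -3.8037)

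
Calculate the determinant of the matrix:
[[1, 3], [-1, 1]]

For a 2×2 matrix [[a, b], [c, d]], det = ad - bc
det = (1)(1) - (3)(-1) = 1 - -3 = 4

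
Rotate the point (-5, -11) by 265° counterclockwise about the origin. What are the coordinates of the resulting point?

Rotation matrix for 265°: [[cos 265°, -sin 265°], [sin 265°, cos 265°]] ≈ [[-0.087156, 0.996195], [-0.996195, -0.087156]]
[[-0.087156, 0.996195], [-0.996195, -0.087156]] × [-5, -11]ᵀ ≈ [-10.5224, 5.9397]ᵀ
Result: (-10.5224, 5.9397)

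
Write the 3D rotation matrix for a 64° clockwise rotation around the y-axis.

Rotation matrix for clockwise 64° around y-axis:
A clockwise rotation by 64° is a counterclockwise rotation by -64°.
cos(-64°) = 0.4384, sin(-64°) = -0.8988
Result: [[0.4384, 0, -0.8988], [0, 1, 0], [0.8988, 0, 0.4384]]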